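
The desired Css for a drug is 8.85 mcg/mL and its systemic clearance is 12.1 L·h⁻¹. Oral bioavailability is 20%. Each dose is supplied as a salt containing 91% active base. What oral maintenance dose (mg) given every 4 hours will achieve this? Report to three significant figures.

D = CL × Css × τ / F / S = 12.10 × 8.85 × 4 / 0.2 / 0.91 = 2354 mg

2350 mg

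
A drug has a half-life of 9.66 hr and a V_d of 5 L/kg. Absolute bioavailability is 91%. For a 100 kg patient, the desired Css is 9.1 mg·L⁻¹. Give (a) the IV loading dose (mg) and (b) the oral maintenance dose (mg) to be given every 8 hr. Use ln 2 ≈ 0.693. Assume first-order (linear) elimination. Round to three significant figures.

Vd = 5 L/kg × 100 kg = 500.0 L
LD = Vd × C = 500.0 × 9.1 = 4550 mg
CL = 0.693 × Vd / t½ = 0.693 × 500.0 / 9.66 = 35.87 L/h
D = CL × Css × τ / F = 35.87 × 9.1 × 8 / 0.91 = 2870 mg

(a) 4550 mg; (b) 2870 mg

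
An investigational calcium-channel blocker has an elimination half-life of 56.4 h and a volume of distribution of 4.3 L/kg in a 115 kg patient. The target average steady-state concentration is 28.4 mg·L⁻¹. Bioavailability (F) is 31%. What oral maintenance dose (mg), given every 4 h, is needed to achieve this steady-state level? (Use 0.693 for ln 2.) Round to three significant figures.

2230 mg

Total Vd = 4.3 × 115 = 494.5 L
CL = 0.693 × Vd / t½ = 0.693 × 494.5 / 56.4 = 6.076 L/h
D = CL × Css × τ / F = 6.076 × 28.4 × 4 / 0.31 = 2227 mg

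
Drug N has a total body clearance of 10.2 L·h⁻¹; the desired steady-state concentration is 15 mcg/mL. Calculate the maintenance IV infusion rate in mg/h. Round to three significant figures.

153 mg/h

Infusion rate = CL · Css = 10.20 L/h × 15 mg/L = 153.0 mg/h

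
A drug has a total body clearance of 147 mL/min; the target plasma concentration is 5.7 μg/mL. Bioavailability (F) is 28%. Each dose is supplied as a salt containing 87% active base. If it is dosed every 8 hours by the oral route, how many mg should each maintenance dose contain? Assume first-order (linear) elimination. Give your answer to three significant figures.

1650 mg

CL = 147 mL/min × 60/1000 = 8.820 L/h
At steady state, dose per interval replaces the amount cleared in that interval: F·S·D/τ = CL·Css.
D = CL × Css × τ / F / S = 8.820 × 5.7 × 8 / 0.28 / 0.87 = 1651 mg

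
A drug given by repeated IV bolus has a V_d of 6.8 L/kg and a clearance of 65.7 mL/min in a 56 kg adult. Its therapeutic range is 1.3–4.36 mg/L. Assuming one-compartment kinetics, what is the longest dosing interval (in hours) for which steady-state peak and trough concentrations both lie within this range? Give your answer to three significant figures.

117 h

Vd(total) = 56 kg × 6.8 L/kg = 380.8 L
CL = 65.7 mL/min × 60/1000 = 3.942 L/h
k = CL / Vd = 3.942 / 380.8 = 0.01035 h⁻¹
Between IV bolus doses, concentration decays as C = C₀·e^(−kτ), so C_peak/C_trough = e^(kτ).
τ_max = ln(C_peak/C_trough) / k = ln(4.36/1.3) / 0.01035 = 1.210 / 0.01035 = 116.9 h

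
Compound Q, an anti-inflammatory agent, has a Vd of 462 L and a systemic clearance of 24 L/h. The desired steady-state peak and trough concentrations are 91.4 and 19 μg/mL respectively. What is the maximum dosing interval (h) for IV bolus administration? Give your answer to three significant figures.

30.2 h

k = CL / Vd = 24.00 / 462.0 = 0.05195 h⁻¹
Between IV bolus doses, concentration decays as C = C₀·e^(−kτ), so C_peak/C_trough = e^(kτ).
τ_max = ln(C_peak/C_trough) / k = ln(91.4/19) / 0.05195 = 1.571 / 0.05195 = 30.24 h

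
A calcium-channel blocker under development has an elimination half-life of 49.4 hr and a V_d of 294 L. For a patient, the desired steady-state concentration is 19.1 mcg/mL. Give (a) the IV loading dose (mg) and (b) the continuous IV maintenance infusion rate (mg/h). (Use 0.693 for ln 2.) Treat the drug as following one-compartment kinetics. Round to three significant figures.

(a) 5620 mg; (b) 78.8 mg/h

LD = Vd × C = 294.0 × 19.1 = 5615 mg
CL = 0.693 × Vd / t½ = 0.693 × 294.0 / 49.4 = 4.124 L/h
Infusion rate = CL × Css = 4.124 × 19.1 = 78.77 mg/h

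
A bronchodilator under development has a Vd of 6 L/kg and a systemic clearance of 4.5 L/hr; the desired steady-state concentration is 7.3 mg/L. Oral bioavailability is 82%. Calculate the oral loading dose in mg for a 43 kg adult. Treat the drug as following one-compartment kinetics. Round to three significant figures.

Vd = 6 L/kg × 43 kg = 258.0 L
LD = Vd × C / F = 258.0 × 7.300 / 0.82 = 2297 mg

2300 mg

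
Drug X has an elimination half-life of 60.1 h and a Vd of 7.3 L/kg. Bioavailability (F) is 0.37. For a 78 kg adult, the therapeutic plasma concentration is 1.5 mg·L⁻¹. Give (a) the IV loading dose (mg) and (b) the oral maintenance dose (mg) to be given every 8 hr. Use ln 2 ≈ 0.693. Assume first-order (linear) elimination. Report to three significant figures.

(a) 854 mg; (b) 213 mg

Vd = 7.3 L/kg × 78 kg = 569.4 L
LD = Vd × C = 569.4 × 1.5 = 854.1 mg
CL = 0.693 × Vd / t½ = 0.693 × 569.4 / 60.1 = 6.566 L/h
D = CL × Css × τ / F = 6.566 × 1.5 × 8 / 0.37 = 213.0 mg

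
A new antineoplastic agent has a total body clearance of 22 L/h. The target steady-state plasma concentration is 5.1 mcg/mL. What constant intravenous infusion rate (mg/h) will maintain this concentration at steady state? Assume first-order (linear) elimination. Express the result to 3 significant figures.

Rate = CL × Css = 22.00 × 5.1 = 112.2 mg/h

112 mg/h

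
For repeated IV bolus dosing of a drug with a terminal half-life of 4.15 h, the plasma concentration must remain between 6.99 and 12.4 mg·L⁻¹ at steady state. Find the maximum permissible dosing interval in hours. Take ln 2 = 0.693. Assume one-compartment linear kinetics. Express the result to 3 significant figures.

k = 0.693 / t½ = 0.693 / 4.15 = 0.1670 h⁻¹
Between IV bolus doses, concentration decays as C = C₀·e^(−kτ), so C_peak/C_trough = e^(kτ).
τ_max = ln(C_peak/C_trough) / k = ln(12.4/6.99) / 0.1670 = 0.5732 / 0.1670 = 3.432 h

3.43 h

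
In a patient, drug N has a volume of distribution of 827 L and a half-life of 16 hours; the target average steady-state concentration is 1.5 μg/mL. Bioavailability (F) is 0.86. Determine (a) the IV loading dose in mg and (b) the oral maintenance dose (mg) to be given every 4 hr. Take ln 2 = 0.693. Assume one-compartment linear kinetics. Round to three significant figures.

(a) 1240 mg; (b) 250 mg

LD = Vd × C = 827.0 × 1.5 = 1241 mg
CL = 0.693 × Vd / t½ = 0.693 × 827.0 / 16 = 35.82 L/h
D = CL × Css × τ / F = 35.82 × 1.5 × 4 / 0.86 = 249.9 mg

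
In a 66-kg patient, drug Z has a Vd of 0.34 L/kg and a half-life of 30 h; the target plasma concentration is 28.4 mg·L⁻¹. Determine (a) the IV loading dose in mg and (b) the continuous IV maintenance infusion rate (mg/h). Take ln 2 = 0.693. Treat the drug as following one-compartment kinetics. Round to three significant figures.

(a) 637 mg; (b) 14.7 mg/h

Total Vd = 0.34 × 66 = 22.44 L
LD = Vd × C = 22.44 × 28.4 = 637.3 mg
CL = 0.693 × Vd / t½ = 0.693 × 22.44 / 30 = 0.5184 L/h
Infusion rate = CL × Css = 0.5184 × 28.4 = 14.72 mg/h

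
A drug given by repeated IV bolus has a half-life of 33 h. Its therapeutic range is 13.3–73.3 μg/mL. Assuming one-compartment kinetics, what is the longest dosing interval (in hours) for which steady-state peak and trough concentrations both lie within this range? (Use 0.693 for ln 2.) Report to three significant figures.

81.3 h

k = 0.693 / t½ = 0.693 / 33 = 0.02100 h⁻¹
Between IV bolus doses, concentration decays as C = C₀·e^(−kτ), so C_peak/C_trough = e^(kτ).
τ_max = ln(C_peak/C_trough) / k = ln(73.3/13.3) / 0.02100 = 1.707 / 0.02100 = 81.29 h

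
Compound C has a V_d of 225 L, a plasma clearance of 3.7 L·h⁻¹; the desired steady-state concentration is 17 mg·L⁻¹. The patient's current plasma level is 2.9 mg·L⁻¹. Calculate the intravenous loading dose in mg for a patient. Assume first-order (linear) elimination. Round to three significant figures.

Concentration deficit ΔC = 17 − 2.9 = 14.10 mg/L
LD = Vd × ΔC = 225.0 × 14.10 = 3173 mg

3170 mg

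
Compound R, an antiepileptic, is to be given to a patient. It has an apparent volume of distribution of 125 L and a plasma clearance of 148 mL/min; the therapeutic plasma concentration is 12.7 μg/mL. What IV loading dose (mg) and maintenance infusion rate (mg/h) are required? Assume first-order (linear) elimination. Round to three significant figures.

(a) 1590 mg; (b) 113 mg/h

LD = Vd · C_target = 125.0 × 12.7 = 1588 mg
CL = 148 mL/min × 60/1000 = 8.880 L/h
Infusion rate = 8.880 L/h × 12.7 mg/L = 112.8 mg/h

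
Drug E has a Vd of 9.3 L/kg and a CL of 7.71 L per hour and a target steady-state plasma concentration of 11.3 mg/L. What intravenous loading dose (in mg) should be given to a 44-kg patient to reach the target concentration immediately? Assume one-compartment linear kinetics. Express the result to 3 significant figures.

4620 mg

Total Vd = 9.3 × 44 = 409.2 L
LD = Vd × C = 409.2 × 11.30 = 4624 mg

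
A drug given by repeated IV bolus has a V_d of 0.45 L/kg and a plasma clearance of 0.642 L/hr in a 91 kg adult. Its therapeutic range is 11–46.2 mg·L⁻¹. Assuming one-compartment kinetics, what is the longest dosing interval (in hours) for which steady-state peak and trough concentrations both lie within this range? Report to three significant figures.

Vd = 0.45 L/kg × 91 kg = 40.95 L
k = CL / Vd = 0.6420 / 40.95 = 0.01568 h⁻¹
Between IV bolus doses, concentration decays as C = C₀·e^(−kτ), so C_peak/C_trough = e^(kτ).
τ_max = ln(C_peak/C_trough) / k = ln(46.2/11) / 0.01568 = 1.435 / 0.01568 = 91.52 h

91.5 h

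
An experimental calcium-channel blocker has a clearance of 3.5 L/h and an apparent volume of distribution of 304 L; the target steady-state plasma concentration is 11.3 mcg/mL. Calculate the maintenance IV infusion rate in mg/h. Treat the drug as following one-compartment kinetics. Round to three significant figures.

39.6 mg/h

Infusion rate = CL · Css = 3.500 L/h × 11.3 mg/L = 39.55 mg/h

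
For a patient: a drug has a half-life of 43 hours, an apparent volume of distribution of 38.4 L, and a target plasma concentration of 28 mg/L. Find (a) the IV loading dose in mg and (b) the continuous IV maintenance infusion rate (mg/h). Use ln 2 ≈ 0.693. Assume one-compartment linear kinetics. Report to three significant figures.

LD = Vd × C = 38.40 × 28 = 1075 mg
CL = 0.693 × Vd / t½ = 0.693 × 38.40 / 43 = 0.6189 L/h
Infusion rate = CL × Css = 0.6189 × 28 = 17.33 mg/h

(a) 1080 mg; (b) 17.3 mg/h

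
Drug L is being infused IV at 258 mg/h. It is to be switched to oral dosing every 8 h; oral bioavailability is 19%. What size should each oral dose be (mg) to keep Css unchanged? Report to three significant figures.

10900 mg

To maintain the same Css, the systemic dosing rate must be unchanged: F·D/τ = infusion rate.
D = rate × τ / F = 258 × 8 / 0.19 = 10860 mg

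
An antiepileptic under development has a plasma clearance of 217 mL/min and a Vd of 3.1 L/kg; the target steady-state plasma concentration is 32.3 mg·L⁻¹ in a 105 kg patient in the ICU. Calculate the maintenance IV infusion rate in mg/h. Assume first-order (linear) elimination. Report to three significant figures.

Convert clearance: 217 mL/min × 60 min/h ÷ 1000 mL/L = 13.02 L/h
Maintenance depends on clearance, not Vd — rate in must match rate out.
Infusion rate = CL · Css = 13.02 L/h × 32.3 mg/L = 420.5 mg/h

421 mg/h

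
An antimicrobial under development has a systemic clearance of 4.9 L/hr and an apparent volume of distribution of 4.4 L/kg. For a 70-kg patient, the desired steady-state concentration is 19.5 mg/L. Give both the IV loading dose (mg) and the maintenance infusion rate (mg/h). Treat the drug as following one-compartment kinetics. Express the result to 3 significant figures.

Total Vd = 4.4 × 70 = 308.0 L
Loading: fill Vd to C_target → 308.0 L × 19.5 mg/L = 6006 mg
Infusion rate = 4.900 L/h × 19.5 mg/L = 95.55 mg/h

(a) 6010 mg; (b) 95.6 mg/h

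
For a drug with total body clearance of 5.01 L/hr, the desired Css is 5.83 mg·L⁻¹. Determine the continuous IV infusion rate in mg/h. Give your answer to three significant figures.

R₀ = 5.010 × 5.83 = 29.21 mg/h

29.2 mg/h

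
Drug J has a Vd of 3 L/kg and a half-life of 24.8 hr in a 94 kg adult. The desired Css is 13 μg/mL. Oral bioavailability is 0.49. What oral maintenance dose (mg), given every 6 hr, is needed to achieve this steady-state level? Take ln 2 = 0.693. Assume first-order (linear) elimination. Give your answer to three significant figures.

Total Vd = 3 × 94 = 282.0 L
CL = 0.693 × Vd / t½ = 0.693 × 282.0 / 24.8 = 7.880 L/h
D = CL × Css × τ / F = 7.880 × 13 × 6 / 0.49 = 1254 mg

1250 mg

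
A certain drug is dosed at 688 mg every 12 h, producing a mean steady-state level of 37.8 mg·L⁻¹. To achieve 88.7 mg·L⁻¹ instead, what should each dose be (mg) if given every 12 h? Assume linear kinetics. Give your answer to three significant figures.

For first-order elimination, Css ∝ F·D/(CL·τ); F and CL are unchanged, so Css ∝ D/τ.
D₂ = D₁ × (Css,target / Css,current) = 688 × 88.7/37.8 = 1614 mg

1610 mg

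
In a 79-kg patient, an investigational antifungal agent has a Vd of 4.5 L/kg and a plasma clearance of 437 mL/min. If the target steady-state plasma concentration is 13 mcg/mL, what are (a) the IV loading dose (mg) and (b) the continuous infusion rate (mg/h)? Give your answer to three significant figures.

(a) 4620 mg; (b) 341 mg/h

Vd = 4.5 L/kg × 79 kg = 355.5 L
Loading: fill Vd to C_target → 355.5 L × 13 mg/L = 4622 mg
CL = 437 mL/min × 60/1000 = 26.22 L/h
Maintenance: replace elimination → rate = CL × Css = 26.22 × 13 = 340.9 mg/h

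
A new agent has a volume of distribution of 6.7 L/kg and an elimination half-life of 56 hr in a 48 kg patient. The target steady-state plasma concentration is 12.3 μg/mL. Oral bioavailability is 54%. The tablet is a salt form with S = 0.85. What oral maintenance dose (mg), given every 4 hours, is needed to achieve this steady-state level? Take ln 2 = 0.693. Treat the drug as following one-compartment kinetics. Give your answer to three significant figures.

Vd(total) = 48 kg × 6.7 L/kg = 321.6 L
CL = 0.693 × Vd / t½ = 0.693 × 321.6 / 56 = 3.980 L/h
D = CL × Css × τ / F / S = 3.980 × 12.3 × 4 / 0.54 / 0.85 = 426.6 mg

427 mg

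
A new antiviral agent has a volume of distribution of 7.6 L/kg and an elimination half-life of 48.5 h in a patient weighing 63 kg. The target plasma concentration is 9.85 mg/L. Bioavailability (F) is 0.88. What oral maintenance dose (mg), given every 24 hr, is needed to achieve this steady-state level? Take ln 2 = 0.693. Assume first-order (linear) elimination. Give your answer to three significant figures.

1840 mg

Vd = 7.6 L/kg × 63 kg = 478.8 L
CL = ln 2 · Vd / t½ = 0.693 × 478.8 / 48.5 = 6.841 L/h
D = CL × Css × τ / F = 6.841 × 9.85 × 24 / 0.88 = 1838 mg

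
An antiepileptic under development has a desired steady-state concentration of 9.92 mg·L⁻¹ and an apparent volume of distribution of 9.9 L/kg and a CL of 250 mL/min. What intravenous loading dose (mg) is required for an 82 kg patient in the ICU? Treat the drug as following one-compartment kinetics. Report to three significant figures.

8050 mg

Vd = 9.9 L/kg × 82 kg = 811.8 L
Loading dose depends on Vd (not clearance): it fills the distribution volume.
LD = Vd × C = 811.8 × 9.920 = 8053 mg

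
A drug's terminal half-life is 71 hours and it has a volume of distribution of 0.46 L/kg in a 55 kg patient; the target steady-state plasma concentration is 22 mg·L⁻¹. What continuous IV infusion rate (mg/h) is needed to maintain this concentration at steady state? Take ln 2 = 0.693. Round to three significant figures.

Vd = 0.46 L/kg × 55 kg = 25.30 L
CL = 0.693 × Vd / t½ = 0.693 × 25.30 / 71 = 0.2469 L/h
Infusion rate = CL × Css = 0.2469 × 22 = 5.432 mg/h

5.43 mg/h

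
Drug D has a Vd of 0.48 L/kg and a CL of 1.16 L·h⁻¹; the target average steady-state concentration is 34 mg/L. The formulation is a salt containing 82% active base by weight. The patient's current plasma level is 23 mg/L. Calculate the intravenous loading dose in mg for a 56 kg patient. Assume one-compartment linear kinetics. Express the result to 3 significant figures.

Vd = 0.48 L/kg × 56 kg = 26.88 L
Concentration deficit ΔC = 34 − 23 = 11.00 mg/L
LD = Vd × ΔC / S = 26.88 × 11.00 / 0.82 = 360.6 mg

361 mg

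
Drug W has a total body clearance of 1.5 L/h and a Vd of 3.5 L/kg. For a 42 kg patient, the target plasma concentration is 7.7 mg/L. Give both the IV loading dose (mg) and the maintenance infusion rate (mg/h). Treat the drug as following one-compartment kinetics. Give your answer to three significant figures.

(a) 1130 mg; (b) 11.6 mg/h

Total Vd = 3.5 × 42 = 147.0 L
Loading: fill Vd to C_target → 147.0 L × 7.7 mg/L = 1132 mg
Maintenance infusion rate = CL × Css = 1.500 × 7.7 = 11.55 mg/h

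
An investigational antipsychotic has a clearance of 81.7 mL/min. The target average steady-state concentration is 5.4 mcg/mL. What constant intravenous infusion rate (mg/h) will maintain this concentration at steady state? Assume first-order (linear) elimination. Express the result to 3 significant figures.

26.5 mg/h

CL = 81.7 mL/min = 81.7 × 0.06 = 4.902 L/h
At steady state, infusion rate equals elimination rate: rate in = CL × Css.
Rate = CL × Css = 4.902 × 5.4 = 26.47 mg/h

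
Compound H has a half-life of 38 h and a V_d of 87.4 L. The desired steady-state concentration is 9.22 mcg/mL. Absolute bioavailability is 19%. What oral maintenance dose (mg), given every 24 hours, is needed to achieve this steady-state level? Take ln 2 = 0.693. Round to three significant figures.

k = 0.693/38 = 0.01824 h⁻¹, so CL = k·Vd = 0.01824 × 87.40 = 1.594 L/h
D = CL × Css × τ / F = 1.594 × 9.22 × 24 / 0.19 = 1856 mg

1860 mg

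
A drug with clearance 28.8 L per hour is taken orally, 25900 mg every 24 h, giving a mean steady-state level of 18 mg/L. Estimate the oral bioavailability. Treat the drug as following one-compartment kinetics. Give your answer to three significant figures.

F·D/τ = CL·Css at steady state → F = CL·Css·τ / D.
F = 28.8 × 18 × 24 / 25900 = 0.480

0.480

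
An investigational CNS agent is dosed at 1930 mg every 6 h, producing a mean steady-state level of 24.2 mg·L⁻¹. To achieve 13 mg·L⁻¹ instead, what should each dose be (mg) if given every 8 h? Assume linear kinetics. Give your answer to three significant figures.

1380 mg

With linear kinetics, Css is proportional to dose rate (D/τ) at fixed clearance.
D₂ = D₁ × (Css,target / Css,current) × (τ₂/τ₁) = 1930 × (13/24.2) × (8/6) = 1382 mg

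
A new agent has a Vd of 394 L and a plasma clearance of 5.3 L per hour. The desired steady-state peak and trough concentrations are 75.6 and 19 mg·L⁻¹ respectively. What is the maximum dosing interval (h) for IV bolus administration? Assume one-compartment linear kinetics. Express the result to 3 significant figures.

k = CL / Vd = 5.300 / 394.0 = 0.01345 h⁻¹
Between IV bolus doses, concentration decays as C = C₀·e^(−kτ), so C_peak/C_trough = e^(kτ).
τ_max = ln(C_peak/C_trough) / k = ln(75.6/19) / 0.01345 = 1.381 / 0.01345 = 102.7 h

103 h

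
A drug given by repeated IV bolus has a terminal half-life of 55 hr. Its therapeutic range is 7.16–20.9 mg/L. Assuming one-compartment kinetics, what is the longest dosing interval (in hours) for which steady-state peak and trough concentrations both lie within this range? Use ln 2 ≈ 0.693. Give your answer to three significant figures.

k = 0.693 / t½ = 0.693 / 55 = 0.01260 h⁻¹
Between IV bolus doses, concentration decays as C = C₀·e^(−kτ), so C_peak/C_trough = e^(kτ).
τ_max = ln(C_peak/C_trough) / k = ln(20.9/7.16) / 0.01260 = 1.071 / 0.01260 = 85.00 h

85.0 h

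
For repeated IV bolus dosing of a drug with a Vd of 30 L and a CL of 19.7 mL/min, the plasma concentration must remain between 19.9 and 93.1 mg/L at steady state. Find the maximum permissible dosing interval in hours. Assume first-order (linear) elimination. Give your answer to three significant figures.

39.2 h

Convert clearance: 19.7 mL/min × 60 min/h ÷ 1000 mL/L = 1.182 L/h
k = CL / Vd = 1.182 / 30.00 = 0.03940 h⁻¹
Between IV bolus doses, concentration decays as C = C₀·e^(−kτ), so C_peak/C_trough = e^(kτ).
τ_max = ln(C_peak/C_trough) / k = ln(93.1/19.9) / 0.03940 = 1.543 / 0.03940 = 39.16 h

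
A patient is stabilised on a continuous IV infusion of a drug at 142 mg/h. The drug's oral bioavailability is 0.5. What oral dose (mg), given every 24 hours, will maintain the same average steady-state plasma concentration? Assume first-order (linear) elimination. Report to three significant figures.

To maintain the same Css, the systemic dosing rate must be unchanged: F·D/τ = infusion rate.
D = rate × τ / F = 142 × 24 / 0.5 = 6816 mg

6820 mg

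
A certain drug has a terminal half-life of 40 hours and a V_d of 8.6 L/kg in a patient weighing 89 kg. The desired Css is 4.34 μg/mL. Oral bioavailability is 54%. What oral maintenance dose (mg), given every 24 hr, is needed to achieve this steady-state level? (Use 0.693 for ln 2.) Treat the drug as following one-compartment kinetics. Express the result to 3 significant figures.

Vd = 8.6 L/kg × 89 kg = 765.4 L
k = 0.693/40 = 0.01733 h⁻¹, so CL = k·Vd = 0.01733 × 765.4 = 13.26 L/h
D = CL × Css × τ / F = 13.26 × 4.34 × 24 / 0.54 = 2558 mg

2560 mg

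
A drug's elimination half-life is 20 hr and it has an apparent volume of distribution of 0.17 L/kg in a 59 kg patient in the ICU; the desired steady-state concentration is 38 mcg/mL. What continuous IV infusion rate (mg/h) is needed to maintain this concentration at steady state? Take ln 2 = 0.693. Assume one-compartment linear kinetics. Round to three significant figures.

Vd = 0.17 L/kg × 59 kg = 10.03 L
CL = 0.693 × Vd / t½ = 0.693 × 10.03 / 20 = 0.3475 L/h
Infusion rate = CL × Css = 0.3475 × 38 = 13.21 mg/h

13.2 mg/h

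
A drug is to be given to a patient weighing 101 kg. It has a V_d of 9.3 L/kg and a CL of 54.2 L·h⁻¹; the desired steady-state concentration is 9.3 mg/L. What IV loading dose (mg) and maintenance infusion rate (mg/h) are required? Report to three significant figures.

(a) 8740 mg; (b) 504 mg/h

Vd(total) = 101 kg × 9.3 L/kg = 939.3 L
LD = Vd · C_target = 939.3 × 9.3 = 8735 mg
Maintenance infusion rate = CL × Css = 54.20 × 9.3 = 504.1 mg/h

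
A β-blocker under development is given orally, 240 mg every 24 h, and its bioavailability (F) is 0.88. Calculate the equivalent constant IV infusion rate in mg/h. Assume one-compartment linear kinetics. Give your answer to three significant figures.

Equivalent systemic input: infusion rate = F·D/τ.
Rate = 0.88 × 240 / 24 = 8.800 mg/h

8.80 mg/h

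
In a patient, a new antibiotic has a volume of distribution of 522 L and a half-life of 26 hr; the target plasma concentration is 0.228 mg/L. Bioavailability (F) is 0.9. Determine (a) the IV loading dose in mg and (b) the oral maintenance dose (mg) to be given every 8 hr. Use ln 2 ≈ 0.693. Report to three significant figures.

LD = Vd × C = 522.0 × 0.228 = 119.0 mg
CL = 0.693 × Vd / t½ = 0.693 × 522.0 / 26 = 13.91 L/h
D = CL × Css × τ / F = 13.91 × 0.228 × 8 / 0.9 = 28.19 mg

(a) 119 mg; (b) 28.2 mg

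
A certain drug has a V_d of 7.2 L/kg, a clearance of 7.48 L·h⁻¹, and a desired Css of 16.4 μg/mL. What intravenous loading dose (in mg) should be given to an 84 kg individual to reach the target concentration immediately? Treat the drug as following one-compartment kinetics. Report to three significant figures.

Vd = 7.2 L/kg × 84 kg = 604.8 L
Loading dose depends on Vd (not clearance): it fills the distribution volume.
LD = Vd × C = 604.8 × 16.40 = 9919 mg

9920 mg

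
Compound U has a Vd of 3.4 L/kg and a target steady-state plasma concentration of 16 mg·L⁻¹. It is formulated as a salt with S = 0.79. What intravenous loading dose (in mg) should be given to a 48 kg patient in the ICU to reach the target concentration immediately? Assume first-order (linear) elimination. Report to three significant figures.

3310 mg

Vd = 3.4 L/kg × 48 kg = 163.2 L
LD = Vd × C / S = 163.2 × 16.00 / 0.79 = 3305 mg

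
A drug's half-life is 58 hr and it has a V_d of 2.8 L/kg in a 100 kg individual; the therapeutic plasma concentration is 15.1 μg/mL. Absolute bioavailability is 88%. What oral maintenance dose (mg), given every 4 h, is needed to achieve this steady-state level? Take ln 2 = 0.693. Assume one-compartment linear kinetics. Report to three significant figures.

Vd(total) = 100 kg × 2.8 L/kg = 280.0 L
k = 0.693/58 = 0.01195 h⁻¹, so CL = k·Vd = 0.01195 × 280.0 = 3.346 L/h
D = CL × Css × τ / F = 3.346 × 15.1 × 4 / 0.88 = 229.7 mg

230 mg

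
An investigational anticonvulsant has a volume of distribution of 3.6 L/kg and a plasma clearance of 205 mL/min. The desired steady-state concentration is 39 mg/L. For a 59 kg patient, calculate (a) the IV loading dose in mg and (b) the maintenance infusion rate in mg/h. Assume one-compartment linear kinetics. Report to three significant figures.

Vd = 3.6 L/kg × 59 kg = 212.4 L
Loading dose = Vd × C = 212.4 × 39 = 8284 mg
Convert clearance: 205 mL/min × 60 min/h ÷ 1000 mL/L = 12.30 L/h
Maintenance: replace elimination → rate = CL × Css = 12.30 × 39 = 479.7 mg/h

(a) 8280 mg; (b) 480 mg/h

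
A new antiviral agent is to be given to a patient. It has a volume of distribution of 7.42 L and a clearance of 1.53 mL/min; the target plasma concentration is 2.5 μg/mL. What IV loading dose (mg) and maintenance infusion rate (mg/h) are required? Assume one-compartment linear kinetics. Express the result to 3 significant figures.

(a) 18.6 mg; (b) 0.230 mg/h

Loading dose = Vd × C = 7.420 × 2.5 = 18.55 mg
CL = 1.53 mL/min = 1.53 × 0.06 = 0.09180 L/h
Infusion rate = 0.09180 L/h × 2.5 mg/L = 0.2295 mg/h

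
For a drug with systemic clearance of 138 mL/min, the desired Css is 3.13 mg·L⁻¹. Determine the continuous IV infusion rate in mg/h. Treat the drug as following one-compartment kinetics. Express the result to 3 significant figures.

Convert clearance: 138 mL/min × 60 min/h ÷ 1000 mL/L = 8.280 L/h
At steady state, infusion rate equals elimination rate: rate in = CL × Css.
R₀ = 8.280 × 3.13 = 25.92 mg/h

25.9 mg/h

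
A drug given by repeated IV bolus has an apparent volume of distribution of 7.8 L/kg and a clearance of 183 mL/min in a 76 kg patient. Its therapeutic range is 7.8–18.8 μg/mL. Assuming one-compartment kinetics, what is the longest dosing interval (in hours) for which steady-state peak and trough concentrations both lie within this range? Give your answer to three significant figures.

47.5 h

Total Vd = 7.8 × 76 = 592.8 L
CL = 183 mL/min = 183 × 0.06 = 10.98 L/h
k = CL / Vd = 10.98 / 592.8 = 0.01852 h⁻¹
Between IV bolus doses, concentration decays as C = C₀·e^(−kτ), so C_peak/C_trough = e^(kτ).
τ_max = ln(C_peak/C_trough) / k = ln(18.8/7.8) / 0.01852 = 0.8797 / 0.01852 = 47.50 h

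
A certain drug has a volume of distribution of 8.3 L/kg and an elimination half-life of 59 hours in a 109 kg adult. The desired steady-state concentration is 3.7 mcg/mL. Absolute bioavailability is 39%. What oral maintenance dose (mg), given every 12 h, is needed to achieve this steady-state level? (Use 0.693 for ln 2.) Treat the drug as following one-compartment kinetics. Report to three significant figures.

1210 mg

Total Vd = 8.3 × 109 = 904.7 L
CL = 0.693 × Vd / t½ = 0.693 × 904.7 / 59 = 10.63 L/h
D = CL × Css × τ / F = 10.63 × 3.7 × 12 / 0.39 = 1210 mg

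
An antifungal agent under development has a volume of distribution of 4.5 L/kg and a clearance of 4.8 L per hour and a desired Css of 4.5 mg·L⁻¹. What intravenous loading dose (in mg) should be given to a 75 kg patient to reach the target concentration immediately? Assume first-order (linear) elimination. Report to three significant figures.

Vd(total) = 75 kg × 4.5 L/kg = 337.5 L
LD = Vd × C = 337.5 × 4.500 = 1519 mg

1520 mg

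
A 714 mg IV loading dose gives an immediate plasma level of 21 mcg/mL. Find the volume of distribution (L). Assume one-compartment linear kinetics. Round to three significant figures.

34.0 L

Immediately after an IV bolus, C₀ = Dose / Vd, so Vd = Dose / C₀.
Vd = 714 / 21 = 34.00 L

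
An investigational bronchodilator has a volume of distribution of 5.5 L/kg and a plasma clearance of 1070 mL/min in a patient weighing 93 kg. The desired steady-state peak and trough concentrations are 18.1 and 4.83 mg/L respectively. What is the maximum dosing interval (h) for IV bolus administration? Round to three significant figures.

Vd = 5.5 L/kg × 93 kg = 511.5 L
CL = 1070 mL/min = 1070 × 0.06 = 64.20 L/h
k = CL / Vd = 64.20 / 511.5 = 0.1255 h⁻¹
Between IV bolus doses, concentration decays as C = C₀·e^(−kτ), so C_peak/C_trough = e^(kτ).
τ_max = ln(C_peak/C_trough) / k = ln(18.1/4.83) / 0.1255 = 1.321 / 0.1255 = 10.53 h

10.5 h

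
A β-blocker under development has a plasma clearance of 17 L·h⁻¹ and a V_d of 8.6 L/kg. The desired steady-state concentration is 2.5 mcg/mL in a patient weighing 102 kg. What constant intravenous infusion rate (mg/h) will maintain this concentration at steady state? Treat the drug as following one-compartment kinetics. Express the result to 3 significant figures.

42.5 mg/h

R₀ = 17.00 × 2.5 = 42.50 mg/h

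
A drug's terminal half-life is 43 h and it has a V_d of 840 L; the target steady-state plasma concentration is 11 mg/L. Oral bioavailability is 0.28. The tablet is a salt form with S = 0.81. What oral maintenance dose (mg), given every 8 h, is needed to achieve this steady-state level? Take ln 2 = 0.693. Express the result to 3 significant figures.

5250 mg

k = 0.693/43 = 0.01612 h⁻¹, so CL = k·Vd = 0.01612 × 840.0 = 13.54 L/h
D = CL × Css × τ / F / S = 13.54 × 11 × 8 / 0.28 / 0.81 = 5254 mg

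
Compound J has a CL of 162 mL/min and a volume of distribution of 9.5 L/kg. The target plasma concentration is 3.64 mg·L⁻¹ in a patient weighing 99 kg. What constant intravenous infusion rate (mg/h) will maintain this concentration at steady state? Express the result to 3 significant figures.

35.4 mg/h

CL = 162 mL/min = 162 × 0.06 = 9.720 L/h
Infusion rate = CL · Css = 9.720 L/h × 3.64 mg/L = 35.38 mg/h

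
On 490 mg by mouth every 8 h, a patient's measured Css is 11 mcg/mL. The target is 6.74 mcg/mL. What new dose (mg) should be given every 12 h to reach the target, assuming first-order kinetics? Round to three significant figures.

450 mg

For first-order elimination, Css ∝ F·D/(CL·τ); F and CL are unchanged, so Css ∝ D/τ.
D₂ = D₁ × (Css,target / Css,current) × (τ₂/τ₁) = 490 × (6.74/11) × (12/8) = 450.4 mg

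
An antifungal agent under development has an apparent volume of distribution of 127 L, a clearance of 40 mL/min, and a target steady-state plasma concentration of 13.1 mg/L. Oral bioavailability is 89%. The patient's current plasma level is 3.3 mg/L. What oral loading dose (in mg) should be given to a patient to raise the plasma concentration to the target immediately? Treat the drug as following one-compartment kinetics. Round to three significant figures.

1400 mg

The loading dose fills Vd to the target concentration; clearance is irrelevant here.
Concentration deficit ΔC = 13.1 − 3.3 = 9.800 mg/L
LD = Vd × ΔC / F = 127.0 × 9.800 / 0.89 = 1398 mg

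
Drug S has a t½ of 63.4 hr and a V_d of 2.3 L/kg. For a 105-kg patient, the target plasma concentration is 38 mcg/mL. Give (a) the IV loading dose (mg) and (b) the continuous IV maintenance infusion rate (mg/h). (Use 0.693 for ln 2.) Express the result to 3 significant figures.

(a) 9180 mg; (b) 100 mg/h

Total Vd = 2.3 × 105 = 241.5 L
LD = Vd × C = 241.5 × 38 = 9177 mg
CL = 0.693 × Vd / t½ = 0.693 × 241.5 / 63.4 = 2.640 L/h
Infusion rate = CL × Css = 2.640 × 38 = 100.3 mg/h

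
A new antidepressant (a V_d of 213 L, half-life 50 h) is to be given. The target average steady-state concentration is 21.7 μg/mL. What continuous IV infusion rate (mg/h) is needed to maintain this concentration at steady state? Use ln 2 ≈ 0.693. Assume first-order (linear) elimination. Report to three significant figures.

64.1 mg/h

CL = ln 2 · Vd / t½ = 0.693 × 213.0 / 50 = 2.952 L/h
Infusion rate = CL × Css = 2.952 × 21.7 = 64.06 mg/h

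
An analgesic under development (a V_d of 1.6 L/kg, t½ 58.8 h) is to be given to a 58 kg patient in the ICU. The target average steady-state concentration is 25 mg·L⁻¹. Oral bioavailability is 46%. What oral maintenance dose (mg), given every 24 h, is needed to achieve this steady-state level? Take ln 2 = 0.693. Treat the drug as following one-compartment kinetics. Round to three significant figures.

Total Vd = 1.6 × 58 = 92.80 L
CL = ln 2 · Vd / t½ = 0.693 × 92.80 / 58.8 = 1.094 L/h
D = CL × Css × τ / F = 1.094 × 25 × 24 / 0.46 = 1427 mg

1430 mg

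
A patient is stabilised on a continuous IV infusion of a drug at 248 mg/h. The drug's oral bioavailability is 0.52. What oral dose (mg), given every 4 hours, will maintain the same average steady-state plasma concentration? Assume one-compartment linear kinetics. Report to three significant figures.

To maintain the same Css, the systemic dosing rate must be unchanged: F·D/τ = infusion rate.
D = rate × τ / F = 248 × 4 / 0.52 = 1908 mg

1910 mg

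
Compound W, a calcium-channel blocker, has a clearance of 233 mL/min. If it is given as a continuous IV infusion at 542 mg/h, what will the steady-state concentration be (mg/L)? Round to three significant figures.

38.8 mg/L

CL = 233 mL/min = 233 × 0.06 = 13.98 L/h
Css = rate / CL = 542 / 13.98 = 38.77 mg/L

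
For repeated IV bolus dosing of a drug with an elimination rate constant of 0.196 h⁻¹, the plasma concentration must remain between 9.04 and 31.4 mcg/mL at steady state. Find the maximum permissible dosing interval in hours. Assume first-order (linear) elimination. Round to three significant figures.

6.35 h

Between IV bolus doses, concentration decays as C = C₀·e^(−kτ), so C_peak/C_trough = e^(kτ).
τ_max = ln(C_peak/C_trough) / k = ln(31.4/9.04) / 0.1960 = 1.245 / 0.1960 = 6.352 h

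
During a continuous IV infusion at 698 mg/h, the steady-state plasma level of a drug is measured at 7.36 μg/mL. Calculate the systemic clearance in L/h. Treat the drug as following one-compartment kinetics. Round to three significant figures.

94.8 L/h

At steady state, infusion rate = CL × Css, so CL = rate / Css.
CL = 698 / 7.36 = 94.84 L/h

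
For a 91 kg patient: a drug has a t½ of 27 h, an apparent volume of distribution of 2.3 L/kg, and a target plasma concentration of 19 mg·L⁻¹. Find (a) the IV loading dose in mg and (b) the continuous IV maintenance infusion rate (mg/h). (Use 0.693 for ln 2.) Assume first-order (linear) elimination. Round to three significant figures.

Vd(total) = 91 kg × 2.3 L/kg = 209.3 L
LD = Vd × C = 209.3 × 19 = 3977 mg
CL = 0.693 × Vd / t½ = 0.693 × 209.3 / 27 = 5.372 L/h
Infusion rate = CL × Css = 5.372 × 19 = 102.1 mg/h

(a) 3980 mg; (b) 102 mg/h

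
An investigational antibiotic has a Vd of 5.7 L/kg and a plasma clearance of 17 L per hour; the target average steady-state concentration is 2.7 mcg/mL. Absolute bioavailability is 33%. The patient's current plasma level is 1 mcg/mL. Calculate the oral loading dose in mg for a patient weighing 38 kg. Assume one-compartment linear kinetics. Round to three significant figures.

Total Vd = 5.7 × 38 = 216.6 L
Concentration deficit ΔC = 2.7 − 1 = 1.700 mg/L
LD = Vd × ΔC / F = 216.6 × 1.700 / 0.33 = 1116 mg

1120 mg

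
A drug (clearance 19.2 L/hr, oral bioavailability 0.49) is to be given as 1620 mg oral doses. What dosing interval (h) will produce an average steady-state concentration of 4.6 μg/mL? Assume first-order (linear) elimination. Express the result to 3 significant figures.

F·D/τ = CL·Css → τ = F·D / (CL·Css).
τ = 0.49 × 1620 / (19.2 × 4.6) = 8.988 h

8.99 h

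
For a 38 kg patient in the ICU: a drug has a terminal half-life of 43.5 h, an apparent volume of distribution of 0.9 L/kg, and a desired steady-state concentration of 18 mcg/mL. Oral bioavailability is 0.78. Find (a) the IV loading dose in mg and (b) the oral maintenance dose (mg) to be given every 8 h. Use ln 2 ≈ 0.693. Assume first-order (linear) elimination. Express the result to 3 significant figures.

Vd = 0.9 L/kg × 38 kg = 34.20 L
LD = Vd × C = 34.20 × 18 = 615.6 mg
CL = 0.693 × Vd / t½ = 0.693 × 34.20 / 43.5 = 0.5448 L/h
D = CL × Css × τ / F = 0.5448 × 18 × 8 / 0.78 = 100.6 mg

(a) 616 mg; (b) 101 mg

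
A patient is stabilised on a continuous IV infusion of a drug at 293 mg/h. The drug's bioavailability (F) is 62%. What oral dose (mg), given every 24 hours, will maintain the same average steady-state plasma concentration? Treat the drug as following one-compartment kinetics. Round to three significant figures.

11300 mg

To maintain the same Css, the systemic dosing rate must be unchanged: F·D/τ = infusion rate.
D = rate × τ / F = 293 × 24 / 0.62 = 11340 mg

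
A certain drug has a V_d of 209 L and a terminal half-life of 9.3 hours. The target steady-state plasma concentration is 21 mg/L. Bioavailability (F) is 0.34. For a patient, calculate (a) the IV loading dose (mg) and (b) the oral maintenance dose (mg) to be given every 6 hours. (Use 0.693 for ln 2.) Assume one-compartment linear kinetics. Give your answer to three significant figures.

LD = Vd × C = 209.0 × 21 = 4389 mg
CL = 0.693 × Vd / t½ = 0.693 × 209.0 / 9.3 = 15.57 L/h
D = CL × Css × τ / F = 15.57 × 21 × 6 / 0.34 = 5770 mg

(a) 4390 mg; (b) 5770 mg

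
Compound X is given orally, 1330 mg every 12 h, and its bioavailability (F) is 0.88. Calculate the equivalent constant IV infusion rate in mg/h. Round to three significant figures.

97.5 mg/h

Equivalent systemic input: infusion rate = F·D/τ.
Rate = 0.88 × 1330 / 12 = 97.53 mg/h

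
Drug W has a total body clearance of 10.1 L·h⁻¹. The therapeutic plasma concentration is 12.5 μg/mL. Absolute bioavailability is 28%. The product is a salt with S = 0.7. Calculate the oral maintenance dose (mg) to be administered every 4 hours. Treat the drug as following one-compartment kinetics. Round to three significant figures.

D = CL × Css × τ / F / S = 10.10 × 12.5 × 4 / 0.28 / 0.7 = 2577 mg

2580 mg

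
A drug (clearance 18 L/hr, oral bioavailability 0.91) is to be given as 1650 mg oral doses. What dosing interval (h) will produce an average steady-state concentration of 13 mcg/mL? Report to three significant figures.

6.42 h

F·D/τ = CL·Css → τ = F·D / (CL·Css).
τ = 0.91 × 1650 / (18 × 13) = 6.417 h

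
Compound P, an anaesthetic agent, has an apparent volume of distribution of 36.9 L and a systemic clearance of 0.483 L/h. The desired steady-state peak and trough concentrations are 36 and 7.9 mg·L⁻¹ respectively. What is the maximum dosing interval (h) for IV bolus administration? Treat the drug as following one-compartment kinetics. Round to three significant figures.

k = CL / Vd = 0.4830 / 36.90 = 0.01309 h⁻¹
Between IV bolus doses, concentration decays as C = C₀·e^(−kτ), so C_peak/C_trough = e^(kτ).
τ_max = ln(C_peak/C_trough) / k = ln(36/7.9) / 0.01309 = 1.517 / 0.01309 = 115.9 h

116 h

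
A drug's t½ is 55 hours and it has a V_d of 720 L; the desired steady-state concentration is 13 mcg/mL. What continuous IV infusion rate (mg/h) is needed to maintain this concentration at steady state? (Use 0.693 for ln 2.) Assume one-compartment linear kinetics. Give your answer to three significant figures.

118 mg/h

k = 0.693/55 = 0.01260 h⁻¹, so CL = k·Vd = 0.01260 × 720.0 = 9.072 L/h
Infusion rate = CL × Css = 9.072 × 13 = 117.9 mg/h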